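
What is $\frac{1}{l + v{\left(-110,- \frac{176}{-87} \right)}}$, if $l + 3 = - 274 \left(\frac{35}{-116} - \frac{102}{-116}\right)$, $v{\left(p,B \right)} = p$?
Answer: $- \frac{58}{15733} \approx -0.0036865$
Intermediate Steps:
$l = - \frac{9353}{58}$ ($l = -3 - 274 \left(\frac{35}{-116} - \frac{102}{-116}\right) = -3 - 274 \left(35 \left(- \frac{1}{116}\right) - - \frac{51}{58}\right) = -3 - 274 \left(- \frac{35}{116} + \frac{51}{58}\right) = -3 - \frac{9179}{58} = - \frac{9353}{58} \approx -161.26$)
$\frac{1}{l + v{\left(-110,- \frac{176}{-87} \right)}} = \frac{1}{- \frac{9353}{58} - 110} = \frac{1}{- \frac{15733}{58}} = - \frac{58}{15733}$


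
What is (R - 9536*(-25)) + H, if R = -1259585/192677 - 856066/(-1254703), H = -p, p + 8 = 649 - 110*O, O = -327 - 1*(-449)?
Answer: 60721713113209076/241752409931 ≈ 2.5117e+5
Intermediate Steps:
O = 122 (O = -327 + 449 = 122)
p = -12779 (p = -8 + (649 - 110*122) = -8 + (649 - 13420) = -8 - 12771 = -12779)
H = 12779 (H = -1*(-12779) = 12779)
R = -1415460849573/241752409931 (R = -1259585*1/192677 - 856066*(-1/1254703) = -1259585/192677 + 856066/1254703 = -1415460849573/241752409931 ≈ -5.8550)
(R - 9536*(-25)) + H = (-1415460849573/241752409931 - 9536*(-25)) + 12779 = (-1415460849573/241752409931 + 238400) + 12779 = 57632359066700827/241752409931 + 12779 = 60721713113209076/241752409931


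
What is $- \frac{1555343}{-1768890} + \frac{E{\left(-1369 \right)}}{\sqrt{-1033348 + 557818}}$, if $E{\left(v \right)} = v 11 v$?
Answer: $\frac{1555343}{1768890} - \frac{1874161 i \sqrt{3930}}{3930} \approx 0.87928 - 29896.0 i$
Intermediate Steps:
$E{\left(v \right)} = 11 v^{2}$ ($E{\left(v \right)} = 11 v v = 11 v^{2}$)
$- \frac{1555343}{-1768890} + \frac{E{\left(-1369 \right)}}{\sqrt{-1033348 + 557818}} = - \frac{1555343}{-1768890} + \frac{11 \left(-1369\right)^{2}}{\sqrt{-1033348 + 557818}} = \left(-1555343\right) \left(- \frac{1}{1768890}\right) + \frac{11 \cdot 1874161}{\sqrt{-475530}} = \frac{1555343}{1768890} + \frac{20615771}{11 i \sqrt{3930}} = \frac{1555343}{1768890} + 20615771 \left(- \frac{i \sqrt{3930}}{43230}\right) = \frac{1555343}{1768890} - \frac{1874161 i \sqrt{3930}}{3930}$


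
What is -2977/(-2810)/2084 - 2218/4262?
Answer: -6488004373/12479221240 ≈ -0.51990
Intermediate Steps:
-2977/(-2810)/2084 - 2218/4262 = -2977*(-1/2810)*(1/2084) - 2218*1/4262 = (2977/2810)*(1/2084) - 1109/2131 = 2977/5856040 - 1109/2131 = -6488004373/12479221240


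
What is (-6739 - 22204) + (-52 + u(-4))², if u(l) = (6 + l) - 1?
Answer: -26342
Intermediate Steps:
u(l) = 5 + l
(-6739 - 22204) + (-52 + u(-4))² = (-6739 - 22204) + (-52 + (5 - 4))² = -28943 + (-52 + 1)² = -28943 + (-51)² = -28943 + 2601 = -26342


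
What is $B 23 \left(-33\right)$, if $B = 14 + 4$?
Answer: $-13662$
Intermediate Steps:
$B = 18$
$B 23 \left(-33\right) = 18 \cdot 23 \left(-33\right) = 414 \left(-33\right) = -13662$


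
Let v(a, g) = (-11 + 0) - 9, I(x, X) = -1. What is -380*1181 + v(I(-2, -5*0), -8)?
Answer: -448800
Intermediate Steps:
v(a, g) = -20 (v(a, g) = -11 - 9 = -20)
-380*1181 + v(I(-2, -5*0), -8) = -380*1181 - 20 = -448780 - 20 = -448800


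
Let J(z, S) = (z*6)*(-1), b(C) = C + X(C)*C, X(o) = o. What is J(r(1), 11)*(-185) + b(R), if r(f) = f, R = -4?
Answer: 1122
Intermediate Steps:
b(C) = C + C**2 (b(C) = C + C*C = C + C**2)
J(z, S) = -6*z (J(z, S) = (6*z)*(-1) = -6*z)
J(r(1), 11)*(-185) + b(R) = -6*1*(-185) - 4*(1 - 4) = -6*(-185) - 4*(-3) = 1110 + 12 = 1122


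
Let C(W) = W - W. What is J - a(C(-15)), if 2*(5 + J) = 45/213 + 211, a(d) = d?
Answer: 7143/71 ≈ 100.61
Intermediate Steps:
C(W) = 0
J = 7143/71 (J = -5 + (45/213 + 211)/2 = -5 + (45*(1/213) + 211)/2 = -5 + (15/71 + 211)/2 = -5 + (1/2)*(14996/71) = -5 + 7498/71 = 7143/71 ≈ 100.61)
J - a(C(-15)) = 7143/71 - 1*0 = 7143/71 + 0 = 7143/71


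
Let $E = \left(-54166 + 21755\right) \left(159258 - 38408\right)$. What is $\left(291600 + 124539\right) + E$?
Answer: $-3916453211$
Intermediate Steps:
$E = -3916869350$ ($E = \left(-32411\right) 120850 = -3916869350$)
$\left(291600 + 124539\right) + E = \left(291600 + 124539\right) - 3916869350 = 416139 - 3916869350 = -3916453211$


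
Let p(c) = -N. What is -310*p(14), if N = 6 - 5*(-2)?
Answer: 4960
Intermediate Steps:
N = 16 (N = 6 + 10 = 16)
p(c) = -16 (p(c) = -1*16 = -16)
-310*p(14) = -310*(-16) = 4960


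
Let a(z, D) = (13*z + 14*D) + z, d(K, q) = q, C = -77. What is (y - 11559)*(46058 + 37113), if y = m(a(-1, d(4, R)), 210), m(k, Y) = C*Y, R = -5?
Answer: -2306248659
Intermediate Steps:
a(z, D) = 14*D + 14*z
m(k, Y) = -77*Y
y = -16170 (y = -77*210 = -16170)
(y - 11559)*(46058 + 37113) = (-16170 - 11559)*(46058 + 37113) = -27729*83171 = -2306248659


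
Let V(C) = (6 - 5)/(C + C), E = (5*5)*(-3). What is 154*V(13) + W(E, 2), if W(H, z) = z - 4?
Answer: 51/13 ≈ 3.9231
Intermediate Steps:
E = -75 (E = 25*(-3) = -75)
W(H, z) = -4 + z
V(C) = 1/(2*C)
154*V(13) + W(E, 2) = 154*((½)/13) + (-4 + 2) = 154*((½)*(1/13)) - 2 = 154*(1/26) - 2 = 77/13 - 2 = 51/13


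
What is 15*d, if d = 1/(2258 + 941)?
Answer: 15/3199 ≈ 0.0046890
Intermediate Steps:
d = 1/3199 ≈ 0.00031260
15*d = 15*(1/3199) = 15/3199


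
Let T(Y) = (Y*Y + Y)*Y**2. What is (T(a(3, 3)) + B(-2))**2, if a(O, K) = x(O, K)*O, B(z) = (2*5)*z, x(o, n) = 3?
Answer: 52852900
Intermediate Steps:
B(z) = 10*z
a(O, K) = 3*O
T(Y) = Y**2*(Y + Y**2) (T(Y) = (Y**2 + Y)*Y**2 = (Y + Y**2)*Y**2 = Y**2*(Y + Y**2))
(T(a(3, 3)) + B(-2))**2 = ((3*3)**3*(1 + 3*3) + 10*(-2))**2 = (9**3*(1 + 9) - 20)**2 = (729*10 - 20)**2 = (7290 - 20)**2 = 7270**2 = 52852900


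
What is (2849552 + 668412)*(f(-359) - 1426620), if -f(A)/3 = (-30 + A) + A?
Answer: -5010903490464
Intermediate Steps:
f(A) = 90 - 6*A (f(A) = -3*((-30 + A) + A) = -3*(-30 + 2*A) = 90 - 6*A)
(2849552 + 668412)*(f(-359) - 1426620) = (2849552 + 668412)*((90 - 6*(-359)) - 1426620) = 3517964*((90 + 2154) - 1426620) = 3517964*(2244 - 1426620) = 3517964*(-1424376) = -5010903490464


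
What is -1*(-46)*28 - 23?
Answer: 1265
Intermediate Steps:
-1*(-46)*28 - 23 = 46*28 - 23 = 1288 - 23 = 1265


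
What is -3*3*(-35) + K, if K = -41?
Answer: 274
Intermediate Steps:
-3*3*(-35) + K = -3*3*(-35) - 41 = -9*(-35) - 41 = 315 - 41 = 274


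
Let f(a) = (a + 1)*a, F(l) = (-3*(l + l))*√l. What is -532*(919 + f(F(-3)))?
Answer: 28196 - 9576*I*√3 ≈ 28196.0 - 16586.0*I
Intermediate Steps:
F(l) = -6*l^(3/2) (F(l) = (-6*l)*√l = -6*l^(3/2))
f(a) = a*(1 + a) (f(a) = (1 + a)*a = a*(1 + a))
-532*(919 + f(F(-3))) = -532*(919 + (-(-18)*I*√3)*(1 - (-18)*I*√3)) = -532*(919 + (18*I*√3)*(1 + 18*I*√3)) = -532*(919 + 18*I*√3*(1 + 18*I*√3)) = -488908 - 9576*I*√3*(1 + 18*I*√3)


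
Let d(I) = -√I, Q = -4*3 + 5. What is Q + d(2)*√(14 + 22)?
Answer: -7 - 6*√2 ≈ -15.485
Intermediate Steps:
Q = -7 (Q = -12 + 5 = -7)
Q + d(2)*√(14 + 22) = -7 + (-√2)*√(14 + 22) = -7 + (-√2)*√36 = -7 - √2*6 = -7 - 6*√2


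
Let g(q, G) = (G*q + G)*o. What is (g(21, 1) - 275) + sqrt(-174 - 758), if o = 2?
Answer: -231 + 2*I*sqrt(233) ≈ -231.0 + 30.529*I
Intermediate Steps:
g(q, G) = 2*G + 2*G*q (g(q, G) = (G*q + G)*2 = (G + G*q)*2 = 2*G + 2*G*q)
(g(21, 1) - 275) + sqrt(-174 - 758) = (2*1*(1 + 21) - 275) + sqrt(-174 - 758) = (2*1*22 - 275) + sqrt(-932) = (44 - 275) + 2*I*sqrt(233) = -231 + 2*I*sqrt(233)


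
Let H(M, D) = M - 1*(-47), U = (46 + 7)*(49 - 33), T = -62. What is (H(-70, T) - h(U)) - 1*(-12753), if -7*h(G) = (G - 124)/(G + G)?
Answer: 37782821/2968 ≈ 12730.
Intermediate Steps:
U = 848 (U = 53*16 = 848)
H(M, D) = 47 + M (H(M, D) = M + 47 = 47 + M)
h(G) = -(-124 + G)/(14*G) (h(G) = -(G - 124)/(7*(G + G)) = -(-124 + G)/(7*(2*G)) = -(-124 + G)*1/(2*G)/7 = -(-124 + G)/(14*G))
(H(-70, T) - h(U)) - 1*(-12753) = ((47 - 70) - (124 - 1*848)/(14*848)) - 1*(-12753) = (-23 - (124 - 848)/(14*848)) + 12753 = (-23 - (-724)/(14*848)) + 12753 = (-23 - 1*(-181/2968)) + 12753 = (-23 + 181/2968) + 12753 = -68083/2968 + 12753 = 37782821/2968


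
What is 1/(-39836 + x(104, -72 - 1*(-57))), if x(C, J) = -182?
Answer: -1/40018 ≈ -2.4989e-5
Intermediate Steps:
1/(-39836 + x(104, -72 - 1*(-57))) = 1/(-39836 - 182) = 1/(-40018) = -1/40018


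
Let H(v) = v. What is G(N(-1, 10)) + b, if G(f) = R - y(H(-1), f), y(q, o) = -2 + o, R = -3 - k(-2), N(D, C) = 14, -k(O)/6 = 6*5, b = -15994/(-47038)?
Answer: 3888632/23519 ≈ 165.34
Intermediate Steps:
b = 7997/23519 (b = -15994*(-1/47038) = 7997/23519 ≈ 0.34002)
k(O) = -180 (k(O) = -36*5 = -6*30 = -180)
R = 177 (R = -3 - 1*(-180) = -3 + 180 = 177)
G(f) = 179 - f (G(f) = 177 - (-2 + f) = 177 + (2 - f) = 179 - f)
G(N(-1, 10)) + b = (179 - 1*14) + 7997/23519 = (179 - 14) + 7997/23519 = 165 + 7997/23519 = 3888632/23519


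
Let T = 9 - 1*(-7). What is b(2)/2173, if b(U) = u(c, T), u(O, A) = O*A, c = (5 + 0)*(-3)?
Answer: -240/2173 ≈ -0.11045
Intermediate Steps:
c = -15 (c = 5*(-3) = -15)
T = 16 (T = 9 + 7 = 16)
u(O, A) = A*O
b(U) = -240 (b(U) = 16*(-15) = -240)
b(2)/2173 = -240/2173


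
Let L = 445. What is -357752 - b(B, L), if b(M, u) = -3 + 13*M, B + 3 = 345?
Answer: -362195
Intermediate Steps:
B = 342 (B = -3 + 345 = 342)
-357752 - b(B, L) = -357752 - (-3 + 13*342) = -357752 - (-3 + 4446) = -357752 - 1*4443 = -357752 - 4443 = -362195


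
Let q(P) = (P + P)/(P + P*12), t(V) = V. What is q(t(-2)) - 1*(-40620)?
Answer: 528062/13 ≈ 40620.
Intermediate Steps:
q(P) = 2/13 (q(P) = (2*P)/(P + 12*P) = (2*P)/((13*P)) = (2*P)*(1/(13*P)) = 2/13)
q(t(-2)) - 1*(-40620) = 2/13 - 1*(-40620) = 2/13 + 40620 = 528062/13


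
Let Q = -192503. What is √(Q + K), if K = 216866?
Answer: 3*√2707 ≈ 156.09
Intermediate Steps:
√(Q + K) = √(-192503 + 216866) = √24363 = 3*√2707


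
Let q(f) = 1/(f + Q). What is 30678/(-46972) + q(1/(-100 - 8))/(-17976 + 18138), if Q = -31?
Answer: -154157905/235963842 ≈ -0.65331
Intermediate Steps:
q(f) = 1/(-31 + f) (q(f) = 1/(f - 31) = 1/(-31 + f))
30678/(-46972) + q(1/(-100 - 8))/(-17976 + 18138) = 30678/(-46972) + 1/((-31 + 1/(-100 - 8))*(-17976 + 18138)) = 30678*(-1/46972) + 1/(-31 + 1/(-108)*162) = -15339/23486 + (1/162)/(-31 - 1/108) = -15339/23486 + (1/162)/(-3349/108) = -15339/23486 - 108/3349*1/162 = -15339/23486 - 2/10047 = -154157905/235963842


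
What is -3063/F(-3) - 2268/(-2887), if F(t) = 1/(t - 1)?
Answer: 35373792/2887 ≈ 12253.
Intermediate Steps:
F(t) = 1/(-1 + t)
-3063/F(-3) - 2268/(-2887) = -3063/(1/(-1 - 3)) - 2268/(-2887) = -3063/(1/(-4)) - 2268*(-1/2887) = -3063/(-¼) + 2268/2887 = -3063*(-4) + 2268/2887 = 12252 + 2268/2887 = 35373792/2887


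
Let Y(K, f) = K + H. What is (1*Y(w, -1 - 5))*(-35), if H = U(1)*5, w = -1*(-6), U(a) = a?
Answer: -385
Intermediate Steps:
w = 6
H = 5 (H = 1*5 = 5)
Y(K, f) = 5 + K (Y(K, f) = K + 5 = 5 + K)
(1*Y(w, -1 - 5))*(-35) = (1*(5 + 6))*(-35) = (1*11)*(-35) = 11*(-35) = -385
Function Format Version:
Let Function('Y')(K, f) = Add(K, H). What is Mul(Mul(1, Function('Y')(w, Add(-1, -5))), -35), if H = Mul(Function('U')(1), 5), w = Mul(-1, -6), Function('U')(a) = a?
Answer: -385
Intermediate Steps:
w = 6
H = 5 (H = Mul(1, 5) = 5)
Function('Y')(K, f) = Add(5, K) (Function('Y')(K, f) = Add(K, 5) = Add(5, K))
Mul(Mul(1, Function('Y')(w, Add(-1, -5))), -35) = Mul(Mul(1, Add(5, 6)), -35) = Mul(Mul(1, 11), -35) = Mul(11, -35) = -385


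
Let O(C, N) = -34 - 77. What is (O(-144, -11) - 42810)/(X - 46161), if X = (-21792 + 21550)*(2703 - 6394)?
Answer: -42921/847061 ≈ -0.050671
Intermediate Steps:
O(C, N) = -111
X = 893222 (X = -242*(-3691) = 893222)
(O(-144, -11) - 42810)/(X - 46161) = (-111 - 42810)/(893222 - 46161) = -42921/847061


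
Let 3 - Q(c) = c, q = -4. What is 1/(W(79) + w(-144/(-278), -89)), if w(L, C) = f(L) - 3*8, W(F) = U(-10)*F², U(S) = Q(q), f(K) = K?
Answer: 139/6069229 ≈ 2.2902e-5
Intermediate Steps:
Q(c) = 3 - c
U(S) = 7 (U(S) = 3 - 1*(-4) = 3 + 4 = 7)
W(F) = 7*F²
w(L, C) = -24 + L (w(L, C) = L - 3*8 = L - 24 = -24 + L)
1/(W(79) + w(-144/(-278), -89)) = 1/(7*79² + (-24 - 144/(-278))) = 1/(7*6241 + (-24 - 144*(-1/278))) = 1/(43687 + (-24 + 72/139)) = 1/(43687 - 3264/139) = 1/(6069229/139) = 139/6069229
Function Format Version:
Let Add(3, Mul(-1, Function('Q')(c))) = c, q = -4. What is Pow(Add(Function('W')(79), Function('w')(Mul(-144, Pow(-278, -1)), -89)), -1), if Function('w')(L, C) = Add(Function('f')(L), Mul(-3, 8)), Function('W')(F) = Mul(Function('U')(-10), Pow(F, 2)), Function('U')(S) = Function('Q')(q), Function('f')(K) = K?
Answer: Rational(139, 6069229) ≈ 2.2902e-5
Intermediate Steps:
Function('Q')(c) = Add(3, Mul(-1, c))
Function('U')(S) = 7 (Function('U')(S) = Add(3, Mul(-1, -4)) = Add(3, 4) = 7)
Function('W')(F) = Mul(7, Pow(F, 2))
Function('w')(L, C) = Add(-24, L) (Function('w')(L, C) = Add(L, Mul(-3, 8)) = Add(L, -24) = Add(-24, L))
Pow(Add(Function('W')(79), Function('w')(Mul(-144, Pow(-278, -1)), -89)), -1) = Pow(Add(Mul(7, Pow(79, 2)), Add(-24, Mul(-144, Pow(-278, -1)))), -1) = Pow(Add(Mul(7, 6241), Add(-24, Mul(-144, Rational(-1, 278)))), -1) = Pow(Add(43687, Add(-24, Rational(72, 139))), -1) = Pow(Add(43687, Rational(-3264, 139)), -1) = Pow(Rational(6069229, 139), -1) = Rational(139, 6069229)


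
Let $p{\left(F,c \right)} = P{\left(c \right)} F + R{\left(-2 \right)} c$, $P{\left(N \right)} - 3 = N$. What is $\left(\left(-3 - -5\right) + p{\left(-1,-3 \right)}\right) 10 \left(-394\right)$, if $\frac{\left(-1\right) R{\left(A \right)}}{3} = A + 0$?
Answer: $63040$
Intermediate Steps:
$P{\left(N \right)} = 3 + N$
$R{\left(A \right)} = - 3 A$ ($R{\left(A \right)} = - 3 \left(A + 0\right) = - 3 A$)
$p{\left(F,c \right)} = 6 c + F \left(3 + c\right)$ ($p{\left(F,c \right)} = \left(3 + c\right) F + \left(-3\right) \left(-2\right) c = F \left(3 + c\right) + 6 c = 6 c + F \left(3 + c\right)$)
$\left(\left(-3 - -5\right) + p{\left(-1,-3 \right)}\right) 10 \left(-394\right) = \left(\left(-3 - -5\right) + \left(6 \left(-3\right) - \left(3 - 3\right)\right)\right) 10 \left(-394\right) = \left(\left(-3 + 5\right) - 18\right) 10 \left(-394\right) = \left(2 + \left(-18 + 0\right)\right) 10 \left(-394\right) = \left(2 - 18\right) 10 \left(-394\right) = \left(-16\right) 10 \left(-394\right) = \left(-160\right) \left(-394\right) = 63040$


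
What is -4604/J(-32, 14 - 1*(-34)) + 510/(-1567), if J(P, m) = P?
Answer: 1799537/12536 ≈ 143.55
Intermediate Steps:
-4604/J(-32, 14 - 1*(-34)) + 510/(-1567) = -4604/(-32) + 510/(-1567) = -4604*(-1/32) + 510*(-1/1567) = 1151/8 - 510/1567 = 1799537/12536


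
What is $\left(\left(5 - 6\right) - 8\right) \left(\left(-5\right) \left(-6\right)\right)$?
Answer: $-270$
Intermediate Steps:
$\left(\left(5 - 6\right) - 8\right) \left(\left(-5\right) \left(-6\right)\right) = \left(\left(5 - 6\right) - 8\right) 30 = \left(-1 - 8\right) 30 = \left(-9\right) 30 = -270$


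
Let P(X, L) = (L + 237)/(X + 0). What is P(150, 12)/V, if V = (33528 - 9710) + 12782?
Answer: 83/1830000 ≈ 4.5355e-5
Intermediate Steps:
P(X, L) = (237 + L)/X
V = 36600 (V = 23818 + 12782 = 36600)
P(150, 12)/V = ((237 + 12)/150)/36600 = ((1/150)*249)*(1/36600) = (83/50)*(1/36600) = 83/1830000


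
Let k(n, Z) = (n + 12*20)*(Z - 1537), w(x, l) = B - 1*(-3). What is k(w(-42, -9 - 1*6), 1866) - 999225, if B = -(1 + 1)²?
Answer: -920594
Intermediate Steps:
B = -4 (B = -1*2² = -1*4 = -4)
w(x, l) = -1 (w(x, l) = -4 - 1*(-3) = -4 + 3 = -1)
k(n, Z) = (-1537 + Z)*(240 + n) (k(n, Z) = (n + 240)*(-1537 + Z) = (240 + n)*(-1537 + Z) = (-1537 + Z)*(240 + n))
k(w(-42, -9 - 1*6), 1866) - 999225 = (-368880 - 1537*(-1) + 240*1866 + 1866*(-1)) - 999225 = (-368880 + 1537 + 447840 - 1866) - 999225 = 78631 - 999225 = -920594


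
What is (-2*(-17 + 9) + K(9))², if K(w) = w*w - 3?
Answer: 8836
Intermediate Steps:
K(w) = -3 + w² (K(w) = w² - 3 = -3 + w²)
(-2*(-17 + 9) + K(9))² = (-2*(-17 + 9) + (-3 + 9²))² = (-2*(-8) + (-3 + 81))² = (16 + 78)² = 94² = 8836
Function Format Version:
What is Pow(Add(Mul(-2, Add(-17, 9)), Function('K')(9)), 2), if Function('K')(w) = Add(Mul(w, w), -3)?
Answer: 8836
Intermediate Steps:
Function('K')(w) = Add(-3, Pow(w, 2)) (Function('K')(w) = Add(Pow(w, 2), -3) = Add(-3, Pow(w, 2)))
Pow(Add(Mul(-2, Add(-17, 9)), Function('K')(9)), 2) = Pow(Add(Mul(-2, Add(-17, 9)), Add(-3, Pow(9, 2))), 2) = Pow(Add(Mul(-2, -8), Add(-3, 81)), 2) = Pow(Add(16, 78), 2) = Pow(94, 2) = 8836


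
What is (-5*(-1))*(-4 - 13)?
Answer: -85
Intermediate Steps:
(-5*(-1))*(-4 - 13) = 5*(-17) = -85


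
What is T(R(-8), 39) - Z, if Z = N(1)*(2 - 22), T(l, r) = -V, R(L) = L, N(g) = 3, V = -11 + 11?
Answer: 60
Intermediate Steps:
V = 0
T(l, r) = 0 (T(l, r) = -1*0 = 0)
Z = -60 (Z = 3*(2 - 22) = 3*(-20) = -60)
T(R(-8), 39) - Z = 0 - 1*(-60) = 0 + 60 = 60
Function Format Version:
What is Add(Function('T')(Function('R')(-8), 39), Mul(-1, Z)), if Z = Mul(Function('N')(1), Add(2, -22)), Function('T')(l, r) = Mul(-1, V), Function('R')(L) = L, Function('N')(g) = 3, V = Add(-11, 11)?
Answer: 60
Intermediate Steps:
V = 0
Function('T')(l, r) = 0 (Function('T')(l, r) = Mul(-1, 0) = 0)
Z = -60 (Z = Mul(3, Add(2, -22)) = Mul(3, -20) = -60)
Add(Function('T')(Function('R')(-8), 39), Mul(-1, Z)) = Add(0, Mul(-1, -60)) = Add(0, 60) = 60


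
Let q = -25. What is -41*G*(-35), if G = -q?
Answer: 35875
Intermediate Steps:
G = 25 (G = -1*(-25) = 25)
-41*G*(-35) = -41*25*(-35) = -1025*(-35) = 35875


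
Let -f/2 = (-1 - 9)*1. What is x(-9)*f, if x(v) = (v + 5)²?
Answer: 320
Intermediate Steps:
x(v) = (5 + v)²
f = 20 (f = -2*(-1 - 9) = -(-20) = -2*(-10) = 20)
x(-9)*f = (5 - 9)²*20 = (-4)²*20 = 16*20 = 320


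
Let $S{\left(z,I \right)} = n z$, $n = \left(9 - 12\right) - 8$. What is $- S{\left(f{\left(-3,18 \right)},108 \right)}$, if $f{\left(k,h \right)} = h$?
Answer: $198$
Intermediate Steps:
$n = -11$ ($n = -3 - 8 = -11$)
$S{\left(z,I \right)} = - 11 z$
$- S{\left(f{\left(-3,18 \right)},108 \right)} = - \left(-11\right) 18 = \left(-1\right) \left(-198\right) = 198$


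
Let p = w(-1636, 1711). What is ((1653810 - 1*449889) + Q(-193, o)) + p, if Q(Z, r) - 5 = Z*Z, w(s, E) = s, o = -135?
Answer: 1239539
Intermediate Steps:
p = -1636
Q(Z, r) = 5 + Z² (Q(Z, r) = 5 + Z*Z = 5 + Z²)
((1653810 - 1*449889) + Q(-193, o)) + p = ((1653810 - 1*449889) + (5 + (-193)²)) - 1636 = ((1653810 - 449889) + (5 + 37249)) - 1636 = (1203921 + 37254) - 1636 = 1241175 - 1636 = 1239539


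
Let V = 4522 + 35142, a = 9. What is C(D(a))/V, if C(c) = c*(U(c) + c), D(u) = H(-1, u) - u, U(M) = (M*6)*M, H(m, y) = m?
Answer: -1475/9916 ≈ -0.14875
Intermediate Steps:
U(M) = 6*M² (U(M) = (6*M)*M = 6*M²)
D(u) = -1 - u
C(c) = c*(c + 6*c²) (C(c) = c*(6*c² + c) = c*(c + 6*c²))
V = 39664
C(D(a))/V = ((-1 - 1*9)²*(1 + 6*(-1 - 1*9)))/39664 = ((-1 - 9)²*(1 + 6*(-1 - 9)))*(1/39664) = ((-10)²*(1 + 6*(-10)))*(1/39664) = (100*(1 - 60))*(1/39664) = (100*(-59))*(1/39664) = -5900*1/39664 = -1475/9916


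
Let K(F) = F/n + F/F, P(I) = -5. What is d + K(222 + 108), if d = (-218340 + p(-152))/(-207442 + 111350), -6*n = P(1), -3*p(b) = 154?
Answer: 57550373/144138 ≈ 399.27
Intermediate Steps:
p(b) = -154/3 (p(b) = -⅓*154 = -154/3)
n = ⅚ (n = -⅙*(-5) = ⅚ ≈ 0.83333)
d = 327587/144138 (d = (-218340 - 154/3)/(-207442 + 111350) = -655174/3/(-96092) = -655174/3*(-1/96092) = 327587/144138 ≈ 2.2727)
K(F) = 1 + 6*F/5 (K(F) = F/(⅚) + F/F = F*(6/5) + 1 = 6*F/5 + 1 = 1 + 6*F/5)
d + K(222 + 108) = 327587/144138 + (1 + 6*(222 + 108)/5) = 327587/144138 + (1 + (6/5)*330) = 327587/144138 + (1 + 396) = 327587/144138 + 397 = 57550373/144138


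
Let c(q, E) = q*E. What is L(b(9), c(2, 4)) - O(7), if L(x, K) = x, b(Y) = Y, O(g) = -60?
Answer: 69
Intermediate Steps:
c(q, E) = E*q
L(b(9), c(2, 4)) - O(7) = 9 - 1*(-60) = 9 + 60 = 69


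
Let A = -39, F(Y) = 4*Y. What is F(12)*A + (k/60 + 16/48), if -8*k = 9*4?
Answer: -224609/120 ≈ -1871.7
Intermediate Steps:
k = -9/2 (k = -9*4/8 = -⅛*36 = -9/2 ≈ -4.5000)
F(12)*A + (k/60 + 16/48) = (4*12)*(-39) + (-9/2/60 + 16/48) = 48*(-39) + (-9/2*1/60 + 16*(1/48)) = -1872 + (-3/40 + ⅓) = -1872 + 31/120 = -224609/120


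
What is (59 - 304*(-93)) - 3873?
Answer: 24458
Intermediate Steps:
(59 - 304*(-93)) - 3873 = (59 + 28272) - 3873 = 28331 - 3873 = 24458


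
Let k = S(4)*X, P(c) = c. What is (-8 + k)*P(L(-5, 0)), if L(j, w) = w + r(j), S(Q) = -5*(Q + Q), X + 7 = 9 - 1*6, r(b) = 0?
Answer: 0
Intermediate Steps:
X = -4 (X = -7 + (9 - 1*6) = -7 + (9 - 6) = -7 + 3 = -4)
S(Q) = -10*Q
L(j, w) = w (L(j, w) = w + 0 = w)
k = 160 (k = -10*4*(-4) = -40*(-4) = 160)
(-8 + k)*P(L(-5, 0)) = (-8 + 160)*0 = 152*0 = 0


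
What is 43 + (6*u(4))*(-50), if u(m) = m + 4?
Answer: -2357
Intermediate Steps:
u(m) = 4 + m
43 + (6*u(4))*(-50) = 43 + (6*(4 + 4))*(-50) = 43 + (6*8)*(-50) = 43 + 48*(-50) = 43 - 2400 = -2357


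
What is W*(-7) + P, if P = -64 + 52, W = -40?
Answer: 268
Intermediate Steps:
P = -12
W*(-7) + P = -40*(-7) - 12 = 280 - 12 = 268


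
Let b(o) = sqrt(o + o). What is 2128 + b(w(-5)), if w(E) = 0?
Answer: 2128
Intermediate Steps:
b(o) = sqrt(2)*sqrt(o) (b(o) = sqrt(2*o) = sqrt(2)*sqrt(o))
2128 + b(w(-5)) = 2128 + sqrt(2)*sqrt(0) = 2128 + sqrt(2)*0 = 2128 + 0 = 2128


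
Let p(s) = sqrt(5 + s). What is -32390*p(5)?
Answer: -32390*sqrt(10) ≈ -1.0243e+5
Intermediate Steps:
-32390*p(5) = -32390*sqrt(5 + 5) = -32390*sqrt(10)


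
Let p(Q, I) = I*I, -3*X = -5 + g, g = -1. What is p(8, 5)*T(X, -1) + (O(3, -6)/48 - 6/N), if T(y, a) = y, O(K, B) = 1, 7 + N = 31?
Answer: 2389/48 ≈ 49.771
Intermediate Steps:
N = 24 (N = -7 + 31 = 24)
X = 2 (X = -(-5 - 1)/3 = -1/3*(-6) = 2)
p(Q, I) = I**2
p(8, 5)*T(X, -1) + (O(3, -6)/48 - 6/N) = 5**2*2 + (1/48 - 6/24) = 25*2 + (1*(1/48) - 6*1/24) = 50 + (1/48 - 1/4) = 50 - 11/48 = 2389/48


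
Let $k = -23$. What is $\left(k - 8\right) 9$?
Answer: $-279$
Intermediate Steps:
$\left(k - 8\right) 9 = \left(-23 - 8\right) 9 = \left(-31\right) 9 = -279$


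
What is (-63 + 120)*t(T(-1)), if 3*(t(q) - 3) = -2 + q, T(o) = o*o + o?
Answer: 133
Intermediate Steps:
T(o) = o + o² (T(o) = o² + o = o + o²)
t(q) = 7/3 + q/3 (t(q) = 3 + (-2 + q)/3 = 3 + (-⅔ + q/3) = 7/3 + q/3)
(-63 + 120)*t(T(-1)) = (-63 + 120)*(7/3 + (-(1 - 1))/3) = 57*(7/3 + (-1*0)/3) = 57*(7/3 + (⅓)*0) = 57*(7/3 + 0) = 57*(7/3) = 133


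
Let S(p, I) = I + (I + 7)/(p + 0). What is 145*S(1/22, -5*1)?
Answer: 5655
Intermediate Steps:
S(p, I) = I + (7 + I)/p
145*S(1/22, -5*1) = 145*((7 - 5*1 - 5*1/22)/(1/22)) = 145*((7 - 5 - 5*1/22)/(1/22)) = 145*(22*(7 - 5 - 5/22)) = 145*(22*(39/22)) = 145*39 = 5655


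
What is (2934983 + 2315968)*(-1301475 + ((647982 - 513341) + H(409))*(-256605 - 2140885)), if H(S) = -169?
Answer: -1692888627108244005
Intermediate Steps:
(2934983 + 2315968)*(-1301475 + ((647982 - 513341) + H(409))*(-256605 - 2140885)) = (2934983 + 2315968)*(-1301475 + ((647982 - 513341) - 169)*(-256605 - 2140885)) = 5250951*(-1301475 + (134641 - 169)*(-2397490)) = 5250951*(-1301475 + 134472*(-2397490)) = 5250951*(-1301475 - 322395275280) = 5250951*(-322396576755) = -1692888627108244005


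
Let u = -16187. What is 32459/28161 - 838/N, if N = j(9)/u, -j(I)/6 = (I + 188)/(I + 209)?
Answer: -1982738597825/792531 ≈ -2.5018e+6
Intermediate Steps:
j(I) = -6*(188 + I)/(209 + I) (j(I) = -6*(I + 188)/(I + 209) = -6*(188 + I)/(209 + I))
N = 591/1764383 (N = (6*(-188 - 1*9)/(209 + 9))/(-16187) = (6*(-188 - 9)/218)*(-1/16187) = (6*(1/218)*(-197))*(-1/16187) = -591/109*(-1/16187) = 591/1764383 ≈ 0.00033496)
32459/28161 - 838/N = 32459/28161 - 838/591/1764383 = 32459*(1/28161) - 838*1764383/591 = 4637/4023 - 1478552954/591 = -1982738597825/792531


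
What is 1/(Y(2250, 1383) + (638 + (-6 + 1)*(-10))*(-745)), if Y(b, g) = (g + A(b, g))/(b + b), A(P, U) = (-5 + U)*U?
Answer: -1500/768204281 ≈ -1.9526e-6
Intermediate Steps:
A(P, U) = U*(-5 + U)
Y(b, g) = (g + g*(-5 + g))/(2*b) (Y(b, g) = (g + g*(-5 + g))/(b + b) = (g + g*(-5 + g))/((2*b)) = (g + g*(-5 + g))*(1/(2*b)) = (g + g*(-5 + g))/(2*b))
1/(Y(2250, 1383) + (638 + (-6 + 1)*(-10))*(-745)) = 1/((1/2)*1383*(-4 + 1383)/2250 + (638 + (-6 + 1)*(-10))*(-745)) = 1/((1/2)*1383*(1/2250)*1379 + (638 - 5*(-10))*(-745)) = 1/(635719/1500 + (638 + 50)*(-745)) = 1/(635719/1500 + 688*(-745)) = 1/(635719/1500 - 512560) = 1/(-768204281/1500) = -1500/768204281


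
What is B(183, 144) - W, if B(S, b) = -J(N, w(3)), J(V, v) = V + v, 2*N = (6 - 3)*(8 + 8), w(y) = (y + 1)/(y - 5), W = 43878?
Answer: -43900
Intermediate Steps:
w(y) = (1 + y)/(-5 + y)
N = 24 (N = ((6 - 3)*(8 + 8))/2 = (3*16)/2 = (½)*48 = 24)
B(S, b) = -22 (B(S, b) = -(24 + (1 + 3)/(-5 + 3)) = -(24 + 4/(-2)) = -(24 - ½*4) = -(24 - 2) = -1*22 = -22)
B(183, 144) - W = -22 - 1*43878 = -22 - 43878 = -43900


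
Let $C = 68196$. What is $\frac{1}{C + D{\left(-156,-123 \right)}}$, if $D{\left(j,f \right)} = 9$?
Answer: $\frac{1}{68205} \approx 1.4662 \cdot 10^{-5}$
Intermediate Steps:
$\frac{1}{C + D{\left(-156,-123 \right)}} = \frac{1}{68196 + 9} = \frac{1}{68205}$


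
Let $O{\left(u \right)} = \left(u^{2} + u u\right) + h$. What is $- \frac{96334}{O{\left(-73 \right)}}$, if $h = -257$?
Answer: $- \frac{96334}{10401} \approx -9.262$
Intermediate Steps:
$O{\left(u \right)} = -257 + 2 u^{2}$ ($O{\left(u \right)} = \left(u^{2} + u u\right) - 257 = \left(u^{2} + u^{2}\right) - 257 = 2 u^{2} - 257 = -257 + 2 u^{2}$)
$- \frac{96334}{O{\left(-73 \right)}} = - \frac{96334}{-257 + 2 \left(-73\right)^{2}} = - \frac{96334}{-257 + 2 \cdot 5329} = - \frac{96334}{-257 + 10658} = - \frac{96334}{10401}$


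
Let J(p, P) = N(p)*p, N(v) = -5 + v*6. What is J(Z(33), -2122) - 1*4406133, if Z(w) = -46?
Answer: -4393207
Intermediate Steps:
N(v) = -5 + 6*v
J(p, P) = p*(-5 + 6*p) (J(p, P) = (-5 + 6*p)*p = p*(-5 + 6*p))
J(Z(33), -2122) - 1*4406133 = -46*(-5 + 6*(-46)) - 1*4406133 = -46*(-5 - 276) - 4406133 = -46*(-281) - 4406133 = 12926 - 4406133 = -4393207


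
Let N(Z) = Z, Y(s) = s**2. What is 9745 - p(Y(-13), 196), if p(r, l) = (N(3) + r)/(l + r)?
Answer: 3556753/365 ≈ 9744.5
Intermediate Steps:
p(r, l) = (3 + r)/(l + r)
9745 - p(Y(-13), 196) = 9745 - (3 + (-13)**2)/(196 + (-13)**2) = 9745 - (3 + 169)/(196 + 169) = 9745 - 172/365 = 3556753/365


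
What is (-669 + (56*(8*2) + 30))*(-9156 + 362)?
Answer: -2260058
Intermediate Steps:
(-669 + (56*(8*2) + 30))*(-9156 + 362) = (-669 + (56*16 + 30))*(-8794) = (-669 + (896 + 30))*(-8794) = (-669 + 926)*(-8794) = 257*(-8794) = -2260058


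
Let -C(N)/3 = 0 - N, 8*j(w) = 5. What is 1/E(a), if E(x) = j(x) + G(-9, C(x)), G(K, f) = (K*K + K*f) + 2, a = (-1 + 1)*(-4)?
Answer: 8/669 ≈ 0.011958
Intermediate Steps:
j(w) = 5/8 (j(w) = (⅛)*5 = 5/8)
a = 0 (a = 0*(-4) = 0)
C(N) = 3*N (C(N) = -3*(0 - N) = -(-3)*N = 3*N)
G(K, f) = 2 + K² + K*f (G(K, f) = (K² + K*f) + 2 = 2 + K² + K*f)
E(x) = 669/8 - 27*x (E(x) = 5/8 + (2 + (-9)² - 27*x) = 5/8 + (2 + 81 - 27*x) = 5/8 + (83 - 27*x) = 669/8 - 27*x)
1/E(a) = 1/(669/8 - 27*0) = 1/(669/8 + 0) = 1/(669/8) = 8/669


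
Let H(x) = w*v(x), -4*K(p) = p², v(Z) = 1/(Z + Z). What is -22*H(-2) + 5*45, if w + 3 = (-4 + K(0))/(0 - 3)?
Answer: 1295/6 ≈ 215.83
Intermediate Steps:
v(Z) = 1/(2*Z)
K(p) = -p²/4
w = -5/3 (w = -3 + (-4 - ¼*0²)/(0 - 3) = -3 + (-4 - ¼*0)/(-3) = -3 + (-4 + 0)*(-⅓) = -3 - 4*(-⅓) = -3 + 4/3 = -5/3 ≈ -1.6667)
H(x) = -5/(6*x)
-22*H(-2) + 5*45 = -(-55)/(3*(-2)) + 5*45 = -(-55)*(-1)/(3*2) + 225 = -22*5/12 + 225 = -55/6 + 225 = 1295/6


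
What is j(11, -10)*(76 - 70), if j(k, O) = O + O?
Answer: -120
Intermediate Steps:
j(k, O) = 2*O
j(11, -10)*(76 - 70) = (2*(-10))*(76 - 70) = -20*6 = -120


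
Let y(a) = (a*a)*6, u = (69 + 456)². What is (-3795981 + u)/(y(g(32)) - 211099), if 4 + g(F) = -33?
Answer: 3520356/202885 ≈ 17.351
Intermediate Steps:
u = 275625 (u = 525² = 275625)
g(F) = -37 (g(F) = -4 - 33 = -37)
y(a) = 6*a² (y(a) = a²*6 = 6*a²)
(-3795981 + u)/(y(g(32)) - 211099) = (-3795981 + 275625)/(6*(-37)² - 211099) = -3520356/(6*1369 - 211099) = -3520356/(8214 - 211099) = -3520356/(-202885) = -3520356*(-1/202885) = 3520356/202885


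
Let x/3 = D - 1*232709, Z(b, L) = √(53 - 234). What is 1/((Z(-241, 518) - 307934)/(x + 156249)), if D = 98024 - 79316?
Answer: 149580172236/94823348537 + 485754*I*√181/94823348537 ≈ 1.5775 + 6.8919e-5*I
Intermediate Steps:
D = 18708
Z(b, L) = I*√181 (Z(b, L) = √(-181) = I*√181)
x = -642003 (x = 3*(18708 - 1*232709) = 3*(18708 - 232709) = 3*(-214001) = -642003)
1/((Z(-241, 518) - 307934)/(x + 156249)) = 1/((I*√181 - 307934)/(-642003 + 156249)) = 1/((-307934 + I*√181)/(-485754)) = 1/((-307934 + I*√181)*(-1/485754)) = 1/(153967/242877 - I*√181/485754)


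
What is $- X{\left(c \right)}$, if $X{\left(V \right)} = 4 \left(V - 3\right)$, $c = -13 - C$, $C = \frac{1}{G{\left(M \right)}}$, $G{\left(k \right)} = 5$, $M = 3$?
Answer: $\frac{324}{5} \approx 64.8$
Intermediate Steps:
$C = \frac{1}{5} \approx 0.2$
$c = - \frac{66}{5}$ ($c = -13 - \frac{1}{5} = - \frac{66}{5} \approx -13.2$)
$X{\left(V \right)} = -12 + 4 V$ ($X{\left(V \right)} = 4 \left(-3 + V\right) = -12 + 4 V$)
$- X{\left(c \right)} = - (-12 + 4 \left(- \frac{66}{5}\right)) = - (-12 - \frac{264}{5}) = \left(-1\right) \left(- \frac{324}{5}\right) = \frac{324}{5}$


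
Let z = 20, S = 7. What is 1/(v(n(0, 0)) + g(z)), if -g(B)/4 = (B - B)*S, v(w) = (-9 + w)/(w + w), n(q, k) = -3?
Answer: 1/2 ≈ 0.50000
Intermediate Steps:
v(w) = (-9 + w)/(2*w) (v(w) = (-9 + w)/((2*w)) = (-9 + w)*(1/(2*w)) = (-9 + w)/(2*w))
g(B) = 0 (g(B) = -4*(B - B)*7 = -0*7 = -4*0 = 0)
1/(v(n(0, 0)) + g(z)) = 1/((1/2)*(-9 - 3)/(-3) + 0) = 1/((1/2)*(-1/3)*(-12) + 0) = 1/(2 + 0) = 1/2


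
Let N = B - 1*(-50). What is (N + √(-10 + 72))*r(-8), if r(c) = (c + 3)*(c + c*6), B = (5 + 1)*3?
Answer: 19040 + 280*√62 ≈ 21245.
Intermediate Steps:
B = 18 (B = 6*3 = 18)
N = 68 (N = 18 - 1*(-50) = 18 + 50 = 68)
r(c) = 7*c*(3 + c) (r(c) = (3 + c)*(c + 6*c) = (3 + c)*(7*c) = 7*c*(3 + c))
(N + √(-10 + 72))*r(-8) = (68 + √(-10 + 72))*(7*(-8)*(3 - 8)) = (68 + √62)*(7*(-8)*(-5)) = (68 + √62)*280 = 19040 + 280*√62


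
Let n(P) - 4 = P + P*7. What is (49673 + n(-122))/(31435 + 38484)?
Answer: 48701/69919 ≈ 0.69653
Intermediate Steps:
n(P) = 4 + 8*P (n(P) = 4 + (P + P*7) = 4 + (P + 7*P) = 4 + 8*P)
(49673 + n(-122))/(31435 + 38484) = (49673 + (4 + 8*(-122)))/(31435 + 38484) = (49673 + (4 - 976))/69919 = (49673 - 972)*(1/69919) = 48701*(1/69919) = 48701/69919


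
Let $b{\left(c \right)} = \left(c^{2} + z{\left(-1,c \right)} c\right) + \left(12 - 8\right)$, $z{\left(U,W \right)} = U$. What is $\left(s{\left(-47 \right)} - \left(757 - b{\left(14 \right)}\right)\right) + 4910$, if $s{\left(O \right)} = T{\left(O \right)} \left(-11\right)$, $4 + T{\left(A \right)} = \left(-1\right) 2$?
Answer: $4405$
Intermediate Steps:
$T{\left(A \right)} = -6$ ($T{\left(A \right)} = -4 - 2 = -6$)
$b{\left(c \right)} = 4 + c^{2} - c$ ($b{\left(c \right)} = \left(c^{2} - c\right) + \left(12 - 8\right) = \left(c^{2} - c\right) + 4 = 4 + c^{2} - c$)
$s{\left(O \right)} = 66$ ($s{\left(O \right)} = \left(-6\right) \left(-11\right) = 66$)
$\left(s{\left(-47 \right)} - \left(757 - b{\left(14 \right)}\right)\right) + 4910 = \left(66 - \left(757 - \left(4 + 14^{2} - 14\right)\right)\right) + 4910 = \left(66 - \left(757 - \left(4 + 196 - 14\right)\right)\right) + 4910 = \left(66 - \left(757 - 186\right)\right) + 4910 = \left(66 - 571\right) + 4910 = -505 + 4910 = 4405$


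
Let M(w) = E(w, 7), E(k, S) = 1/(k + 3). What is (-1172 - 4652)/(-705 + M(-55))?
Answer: 302848/36661 ≈ 8.2608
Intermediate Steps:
E(k, S) = 1/(3 + k)
M(w) = 1/(3 + w)
(-1172 - 4652)/(-705 + M(-55)) = (-1172 - 4652)/(-705 + 1/(3 - 55)) = -5824/(-705 + 1/(-52)) = -5824/(-705 - 1/52) = -5824/(-36661/52) = -5824*(-52/36661) = 302848/36661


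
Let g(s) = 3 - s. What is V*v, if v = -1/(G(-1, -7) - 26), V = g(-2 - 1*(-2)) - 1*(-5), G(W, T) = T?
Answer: 8/33 ≈ 0.24242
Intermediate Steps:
V = 8 (V = (3 - (-2 - 1*(-2))) - 1*(-5) = (3 - (-2 + 2)) + 5 = (3 - 1*0) + 5 = (3 + 0) + 5 = 3 + 5 = 8)
v = 1/33 (v = -1/(-7 - 26) = -1/(-33) = -1/33*(-1) = 1/33 ≈ 0.030303)
V*v = 8*(1/33) = 8/33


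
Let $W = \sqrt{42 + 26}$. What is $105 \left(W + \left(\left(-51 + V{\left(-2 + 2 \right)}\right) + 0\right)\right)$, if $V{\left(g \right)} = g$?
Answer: $-5355 + 210 \sqrt{17} \approx -4489.1$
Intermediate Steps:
$W = 2 \sqrt{17}$ ($W = \sqrt{68} = 2 \sqrt{17} \approx 8.2462$)
$105 \left(W + \left(\left(-51 + V{\left(-2 + 2 \right)}\right) + 0\right)\right) = 105 \left(2 \sqrt{17} + \left(\left(-51 + \left(-2 + 2\right)\right) + 0\right)\right) = 105 \left(2 \sqrt{17} + \left(\left(-51 + 0\right) + 0\right)\right) = 105 \left(2 \sqrt{17} + \left(-51 + 0\right)\right) = 105 \left(2 \sqrt{17} - 51\right) = 105 \left(-51 + 2 \sqrt{17}\right) = -5355 + 210 \sqrt{17}$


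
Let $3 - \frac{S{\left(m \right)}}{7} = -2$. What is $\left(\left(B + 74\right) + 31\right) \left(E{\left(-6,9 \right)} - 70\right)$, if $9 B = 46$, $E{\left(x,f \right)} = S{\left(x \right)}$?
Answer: $- \frac{34685}{9} \approx -3853.9$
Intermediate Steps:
$S{\left(m \right)} = 35$ ($S{\left(m \right)} = 21 - -14 = 21 + 14 = 35$)
$E{\left(x,f \right)} = 35$
$B = \frac{46}{9}$ ($B = \frac{1}{9} \cdot 46 = \frac{46}{9} \approx 5.1111$)
$\left(\left(B + 74\right) + 31\right) \left(E{\left(-6,9 \right)} - 70\right) = \left(\left(\frac{46}{9} + 74\right) + 31\right) \left(35 - 70\right) = \left(\frac{712}{9} + 31\right) \left(35 - 70\right) = \frac{991}{9} \left(-35\right) = - \frac{34685}{9}$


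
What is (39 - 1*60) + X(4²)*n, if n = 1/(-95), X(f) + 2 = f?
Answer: -2009/95 ≈ -21.147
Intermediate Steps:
X(f) = -2 + f
n = -1/95 ≈ -0.010526
(39 - 1*60) + X(4²)*n = (39 - 1*60) + (-2 + 4²)*(-1/95) = (39 - 60) + (-2 + 16)*(-1/95) = -21 + 14*(-1/95) = -21 - 14/95 = -2009/95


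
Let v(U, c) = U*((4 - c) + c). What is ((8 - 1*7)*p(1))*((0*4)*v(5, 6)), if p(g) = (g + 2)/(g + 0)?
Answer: 0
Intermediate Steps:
p(g) = (2 + g)/g
v(U, c) = 4*U (v(U, c) = U*4 = 4*U)
((8 - 1*7)*p(1))*((0*4)*v(5, 6)) = ((8 - 1*7)*((2 + 1)/1))*((0*4)*(4*5)) = ((8 - 7)*(1*3))*(0*20) = (1*3)*0 = 3*0 = 0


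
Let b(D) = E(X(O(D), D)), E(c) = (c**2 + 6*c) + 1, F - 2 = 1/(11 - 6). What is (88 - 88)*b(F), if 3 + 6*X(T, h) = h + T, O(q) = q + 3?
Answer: 0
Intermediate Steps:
O(q) = 3 + q
X(T, h) = -1/2 + T/6 + h/6 (X(T, h) = -1/2 + (h + T)/6 = -1/2 + (T + h)/6 = -1/2 + (T/6 + h/6) = -1/2 + T/6 + h/6)
F = 11/5 (F = 2 + 1/(11 - 6) = 2 + 1/5 = 11/5 ≈ 2.2000)
E(c) = 1 + c**2 + 6*c
b(D) = 1 + 2*D + D**2/9 (b(D) = 1 + (-1/2 + (3 + D)/6 + D/6)**2 + 6*(-1/2 + (3 + D)/6 + D/6) = 1 + (-1/2 + (1/2 + D/6) + D/6)**2 + 6*(-1/2 + (1/2 + D/6) + D/6) = 1 + (D/3)**2 + 6*(D/3) = 1 + D**2/9 + 2*D = 1 + 2*D + D**2/9)
(88 - 88)*b(F) = (88 - 88)*(1 + 2*(11/5) + (11/5)**2/9) = 0*(1 + 22/5 + (1/9)*(121/25)) = 0*(1 + 22/5 + 121/225) = 0*(1336/225) = 0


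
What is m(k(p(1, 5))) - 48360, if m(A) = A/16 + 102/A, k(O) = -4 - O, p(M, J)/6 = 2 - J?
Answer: -2707703/56 ≈ -48352.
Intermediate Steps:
p(M, J) = 12 - 6*J (p(M, J) = 6*(2 - J) = 12 - 6*J)
m(A) = 102/A + A/16 (m(A) = A*(1/16) + 102/A = A/16 + 102/A = 102/A + A/16)
m(k(p(1, 5))) - 48360 = (102/(-4 - (12 - 6*5)) + (-4 - (12 - 6*5))/16) - 48360 = (102/(-4 - (12 - 30)) + (-4 - (12 - 30))/16) - 48360 = (102/(-4 - 1*(-18)) + (-4 - 1*(-18))/16) - 48360 = (102/(-4 + 18) + (-4 + 18)/16) - 48360 = (102/14 + (1/16)*14) - 48360 = (102*(1/14) + 7/8) - 48360 = (51/7 + 7/8) - 48360 = 457/56 - 48360 = -2707703/56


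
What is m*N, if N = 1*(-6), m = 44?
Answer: -264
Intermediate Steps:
N = -6
m*N = 44*(-6) = -264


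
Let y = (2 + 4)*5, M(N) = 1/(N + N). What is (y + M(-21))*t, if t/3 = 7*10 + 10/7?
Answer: 314750/49 ≈ 6423.5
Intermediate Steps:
M(N) = 1/(2*N)
y = 30 (y = 6*5 = 30)
t = 1500/7 (t = 3*(7*10 + 10/7) = 3*(70 + 10*(⅐)) = 3*(70 + 10/7) = 3*(500/7) = 1500/7 ≈ 214.29)
(y + M(-21))*t = (30 + (½)/(-21))*(1500/7) = (30 + (½)*(-1/21))*(1500/7) = (30 - 1/42)*(1500/7) = (1259/42)*(1500/7) = 314750/49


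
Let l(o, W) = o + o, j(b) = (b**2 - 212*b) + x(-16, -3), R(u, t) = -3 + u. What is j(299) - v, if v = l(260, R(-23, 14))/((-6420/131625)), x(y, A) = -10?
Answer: 3923071/107 ≈ 36664.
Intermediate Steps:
j(b) = -10 + b**2 - 212*b (j(b) = (b**2 - 212*b) - 10 = -10 + b**2 - 212*b)
l(o, W) = 2*o
v = -1140750/107 (v = (2*260)/((-6420/131625)) = 520/((-6420*1/131625)) = 520/(-428/8775) = 520*(-8775/428) = -1140750/107 ≈ -10661.)
j(299) - v = (-10 + 299**2 - 212*299) - 1*(-1140750/107) = (-10 + 89401 - 63388) + 1140750/107 = 26003 + 1140750/107 = 3923071/107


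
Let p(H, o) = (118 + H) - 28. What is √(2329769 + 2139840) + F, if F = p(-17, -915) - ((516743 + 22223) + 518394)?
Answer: -1057287 + √4469609 ≈ -1.0552e+6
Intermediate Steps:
p(H, o) = 90 + H
F = -1057287 (F = (90 - 17) - ((516743 + 22223) + 518394) = 73 - (538966 + 518394) = 73 - 1*1057360 = 73 - 1057360 = -1057287)
√(2329769 + 2139840) + F = √(2329769 + 2139840) - 1057287 = √4469609 - 1057287 = -1057287 + √4469609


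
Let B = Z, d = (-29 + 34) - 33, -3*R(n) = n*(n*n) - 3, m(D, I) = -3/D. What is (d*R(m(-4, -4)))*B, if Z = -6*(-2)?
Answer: -1155/4 ≈ -288.75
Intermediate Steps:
R(n) = 1 - n**3/3 (R(n) = -(n*(n*n) - 3)/3 = -(n*n**2 - 3)/3 = -(n**3 - 3)/3 = -(-3 + n**3)/3 = 1 - n**3/3)
Z = 12
d = -28 (d = 5 - 33 = -28)
B = 12
(d*R(m(-4, -4)))*B = -28*(1 - (-3/(-4))**3/3)*12 = -28*(1 - (-3*(-1/4))**3/3)*12 = -28*(1 - (3/4)**3/3)*12 = -28*(1 - 1/3*27/64)*12 = -28*(1 - 9/64)*12 = -28*55/64*12 = -385/16*12 = -1155/4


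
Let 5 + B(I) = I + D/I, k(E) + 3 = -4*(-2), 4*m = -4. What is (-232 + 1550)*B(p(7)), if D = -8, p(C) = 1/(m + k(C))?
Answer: -96873/2 ≈ -48437.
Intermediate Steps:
m = -1 (m = (1/4)*(-4) = -1)
k(E) = 5 (k(E) = -3 - 4*(-2) = -3 + 8 = 5)
p(C) = 1/4 (p(C) = 1/(-1 + 5) = 1/4)
B(I) = -5 + I - 8/I (B(I) = -5 + (I - 8/I) = -5 + I - 8/I)
(-232 + 1550)*B(p(7)) = (-232 + 1550)*(-5 + 1/4 - 8/1/4) = 1318*(-5 + 1/4 - 8*4) = 1318*(-5 + 1/4 - 32) = 1318*(-147/4) = -96873/2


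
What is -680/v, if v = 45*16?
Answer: -17/18 ≈ -0.94444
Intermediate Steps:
v = 720
-680/v = -680/720 = -680*1/720 = -17/18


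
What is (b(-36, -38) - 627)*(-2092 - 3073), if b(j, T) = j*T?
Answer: -3827265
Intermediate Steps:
b(j, T) = T*j
(b(-36, -38) - 627)*(-2092 - 3073) = (-38*(-36) - 627)*(-2092 - 3073) = (1368 - 627)*(-5165) = 741*(-5165) = -3827265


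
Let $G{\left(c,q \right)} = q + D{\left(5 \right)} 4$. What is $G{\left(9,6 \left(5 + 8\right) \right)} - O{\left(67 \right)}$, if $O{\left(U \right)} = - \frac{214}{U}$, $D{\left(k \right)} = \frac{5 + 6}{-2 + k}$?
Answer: $\frac{19268}{201} \approx 95.861$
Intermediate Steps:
$D{\left(k \right)} = \frac{11}{-2 + k}$
$G{\left(c,q \right)} = \frac{44}{3} + q$ ($G{\left(c,q \right)} = q + \frac{11}{-2 + 5} \cdot 4 = q + \frac{11}{3} \cdot 4 = q + \frac{44}{3} = \frac{44}{3} + q$)
$G{\left(9,6 \left(5 + 8\right) \right)} - O{\left(67 \right)} = \left(\frac{44}{3} + 6 \left(5 + 8\right)\right) - - \frac{214}{67} = \left(\frac{44}{3} + 6 \cdot 13\right) - \left(-214\right) \frac{1}{67} = \left(\frac{44}{3} + 78\right) - - \frac{214}{67} = \frac{278}{3} + \frac{214}{67} = \frac{19268}{201}$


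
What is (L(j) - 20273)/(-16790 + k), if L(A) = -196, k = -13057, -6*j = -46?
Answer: 6823/9949 ≈ 0.68580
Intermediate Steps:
j = 23/3 (j = -⅙*(-46) = 23/3 ≈ 7.6667)
(L(j) - 20273)/(-16790 + k) = (-196 - 20273)/(-16790 - 13057) = -20469/(-29847) = -20469*(-1/29847) = 6823/9949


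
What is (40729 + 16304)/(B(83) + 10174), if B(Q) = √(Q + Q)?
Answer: 96708957/17251685 - 19011*√166/34503370 ≈ 5.5987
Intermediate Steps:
B(Q) = √2*√Q (B(Q) = √(2*Q) = √2*√Q)
(40729 + 16304)/(B(83) + 10174) = (40729 + 16304)/(√2*√83 + 10174) = 57033/(√166 + 10174) = 57033/(10174 + √166)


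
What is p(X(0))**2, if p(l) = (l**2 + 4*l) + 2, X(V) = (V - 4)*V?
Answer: 4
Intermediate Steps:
X(V) = V*(-4 + V) (X(V) = (-4 + V)*V = V*(-4 + V))
p(l) = 2 + l**2 + 4*l
p(X(0))**2 = (2 + (0*(-4 + 0))**2 + 4*(0*(-4 + 0)))**2 = (2 + (0*(-4))**2 + 4*(0*(-4)))**2 = (2 + 0**2 + 4*0)**2 = (2 + 0 + 0)**2 = 2**2 = 4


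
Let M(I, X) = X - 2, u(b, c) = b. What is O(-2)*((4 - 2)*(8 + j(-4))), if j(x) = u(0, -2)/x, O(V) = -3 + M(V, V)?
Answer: -112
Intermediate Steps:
M(I, X) = -2 + X
O(V) = -5 + V (O(V) = -3 + (-2 + V) = -5 + V)
j(x) = 0 (j(x) = 0/x = 0)
O(-2)*((4 - 2)*(8 + j(-4))) = (-5 - 2)*((4 - 2)*(8 + 0)) = -14*8 = -7*16 = -112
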